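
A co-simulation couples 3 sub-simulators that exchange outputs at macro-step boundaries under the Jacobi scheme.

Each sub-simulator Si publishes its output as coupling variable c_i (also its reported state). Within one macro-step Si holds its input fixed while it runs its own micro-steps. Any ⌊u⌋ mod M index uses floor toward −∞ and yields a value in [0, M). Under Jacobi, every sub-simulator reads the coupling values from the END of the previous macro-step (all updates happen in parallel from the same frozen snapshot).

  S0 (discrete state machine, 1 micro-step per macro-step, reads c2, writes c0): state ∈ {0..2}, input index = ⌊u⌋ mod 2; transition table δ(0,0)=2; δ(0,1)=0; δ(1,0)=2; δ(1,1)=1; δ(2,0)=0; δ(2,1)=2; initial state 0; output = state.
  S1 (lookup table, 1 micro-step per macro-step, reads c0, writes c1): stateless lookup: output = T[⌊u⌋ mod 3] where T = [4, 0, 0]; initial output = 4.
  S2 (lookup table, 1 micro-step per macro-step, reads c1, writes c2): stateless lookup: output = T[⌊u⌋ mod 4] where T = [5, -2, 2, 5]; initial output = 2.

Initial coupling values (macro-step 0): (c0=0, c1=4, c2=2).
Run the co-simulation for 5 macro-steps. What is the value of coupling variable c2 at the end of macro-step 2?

c2 at macro-step 2 = 5

macro 1: S0 reads c2=2 → after 1×micro: 2; S1 reads c0=0 → after 1×micro: 4; S2 reads c1=4 → after 1×micro: 5 ⇒ (c0=2, c1=4, c2=5)
macro 2: S0 reads c2=5 → after 1×micro: 2; S1 reads c0=2 → after 1×micro: 0; S2 reads c1=4 → after 1×micro: 5 ⇒ (c0=2, c1=0, c2=5)
macro 3: S0 reads c2=5 → after 1×micro: 2; S1 reads c0=2 → after 1×micro: 0; S2 reads c1=0 → after 1×micro: 5 ⇒ (c0=2, c1=0, c2=5)
macro 4: S0 reads c2=5 → after 1×micro: 2; S1 reads c0=2 → after 1×micro: 0; S2 reads c1=0 → after 1×micro: 5 ⇒ (c0=2, c1=0, c2=5)
macro 5: S0 reads c2=5 → after 1×micro: 2; S1 reads c0=2 → after 1×micro: 0; S2 reads c1=0 → after 1×micro: 5 ⇒ (c0=2, c1=0, c2=5)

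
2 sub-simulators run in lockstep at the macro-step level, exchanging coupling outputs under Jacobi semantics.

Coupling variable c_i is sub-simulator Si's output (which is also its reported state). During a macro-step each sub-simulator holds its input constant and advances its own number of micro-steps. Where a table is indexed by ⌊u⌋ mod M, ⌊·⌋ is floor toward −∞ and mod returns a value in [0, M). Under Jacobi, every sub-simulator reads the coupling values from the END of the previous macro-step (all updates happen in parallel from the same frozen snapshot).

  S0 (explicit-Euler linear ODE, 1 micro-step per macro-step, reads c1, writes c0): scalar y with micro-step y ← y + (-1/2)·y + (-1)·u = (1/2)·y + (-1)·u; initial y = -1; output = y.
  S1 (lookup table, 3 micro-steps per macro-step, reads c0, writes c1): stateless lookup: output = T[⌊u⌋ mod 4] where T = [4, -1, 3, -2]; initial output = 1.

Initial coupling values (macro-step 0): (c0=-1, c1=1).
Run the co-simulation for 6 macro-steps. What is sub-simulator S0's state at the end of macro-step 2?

S0 state at macro-step 2 = 5/4

macro 1: S0 reads c1=1 → after 1×micro: -3/2; S1 reads c0=-1 → after 3×micro: -2 ⇒ (c0=-3/2, c1=-2)
macro 2: S0 reads c1=-2 → after 1×micro: 5/4; S1 reads c0=-3/2 → after 3×micro: 3 ⇒ (c0=5/4, c1=3)
macro 3: S0 reads c1=3 → after 1×micro: -19/8; S1 reads c0=5/4 → after 3×micro: -1 ⇒ (c0=-19/8, c1=-1)
macro 4: S0 reads c1=-1 → after 1×micro: -3/16; S1 reads c0=-19/8 → after 3×micro: -1 ⇒ (c0=-3/16, c1=-1)
macro 5: S0 reads c1=-1 → after 1×micro: 29/32; S1 reads c0=-3/16 → after 3×micro: -2 ⇒ (c0=29/32, c1=-2)
macro 6: S0 reads c1=-2 → after 1×micro: 157/64; S1 reads c0=29/32 → after 3×micro: 4 ⇒ (c0=157/64, c1=4)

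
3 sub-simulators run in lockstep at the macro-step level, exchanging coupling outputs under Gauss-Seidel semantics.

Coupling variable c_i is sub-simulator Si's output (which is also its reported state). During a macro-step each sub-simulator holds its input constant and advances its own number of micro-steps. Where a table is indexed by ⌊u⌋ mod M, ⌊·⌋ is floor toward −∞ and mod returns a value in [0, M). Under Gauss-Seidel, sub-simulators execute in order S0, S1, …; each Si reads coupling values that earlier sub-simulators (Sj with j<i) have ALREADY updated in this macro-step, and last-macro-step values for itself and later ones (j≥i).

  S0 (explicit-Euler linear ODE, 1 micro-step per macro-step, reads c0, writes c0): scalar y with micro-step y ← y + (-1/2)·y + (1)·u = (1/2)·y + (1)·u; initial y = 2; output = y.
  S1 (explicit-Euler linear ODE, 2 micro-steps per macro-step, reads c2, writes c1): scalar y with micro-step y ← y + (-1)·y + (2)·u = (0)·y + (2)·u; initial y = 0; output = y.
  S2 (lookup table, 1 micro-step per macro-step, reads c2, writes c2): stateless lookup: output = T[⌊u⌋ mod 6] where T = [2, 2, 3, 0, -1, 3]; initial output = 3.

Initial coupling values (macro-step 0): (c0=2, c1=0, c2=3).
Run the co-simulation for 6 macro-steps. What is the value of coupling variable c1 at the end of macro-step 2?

c1 at macro-step 2 = 0

macro 1: S0 reads c0=2 → after 1×micro: 3; S1 reads c2=3 → after 2×micro: 6; S2 reads c2=3 → after 1×micro: 0 ⇒ (c0=3, c1=6, c2=0)
macro 2: S0 reads c0=3 → after 1×micro: 9/2; S1 reads c2=0 → after 2×micro: 0; S2 reads c2=0 → after 1×micro: 2 ⇒ (c0=9/2, c1=0, c2=2)
macro 3: S0 reads c0=9/2 → after 1×micro: 27/4; S1 reads c2=2 → after 2×micro: 4; S2 reads c2=2 → after 1×micro: 3 ⇒ (c0=27/4, c1=4, c2=3)
macro 4: S0 reads c0=27/4 → after 1×micro: 81/8; S1 reads c2=3 → after 2×micro: 6; S2 reads c2=3 → after 1×micro: 0 ⇒ (c0=81/8, c1=6, c2=0)
macro 5: S0 reads c0=81/8 → after 1×micro: 243/16; S1 reads c2=0 → after 2×micro: 0; S2 reads c2=0 → after 1×micro: 2 ⇒ (c0=243/16, c1=0, c2=2)
macro 6: S0 reads c0=243/16 → after 1×micro: 729/32; S1 reads c2=2 → after 2×micro: 4; S2 reads c2=2 → after 1×micro: 3 ⇒ (c0=729/32, c1=4, c2=3)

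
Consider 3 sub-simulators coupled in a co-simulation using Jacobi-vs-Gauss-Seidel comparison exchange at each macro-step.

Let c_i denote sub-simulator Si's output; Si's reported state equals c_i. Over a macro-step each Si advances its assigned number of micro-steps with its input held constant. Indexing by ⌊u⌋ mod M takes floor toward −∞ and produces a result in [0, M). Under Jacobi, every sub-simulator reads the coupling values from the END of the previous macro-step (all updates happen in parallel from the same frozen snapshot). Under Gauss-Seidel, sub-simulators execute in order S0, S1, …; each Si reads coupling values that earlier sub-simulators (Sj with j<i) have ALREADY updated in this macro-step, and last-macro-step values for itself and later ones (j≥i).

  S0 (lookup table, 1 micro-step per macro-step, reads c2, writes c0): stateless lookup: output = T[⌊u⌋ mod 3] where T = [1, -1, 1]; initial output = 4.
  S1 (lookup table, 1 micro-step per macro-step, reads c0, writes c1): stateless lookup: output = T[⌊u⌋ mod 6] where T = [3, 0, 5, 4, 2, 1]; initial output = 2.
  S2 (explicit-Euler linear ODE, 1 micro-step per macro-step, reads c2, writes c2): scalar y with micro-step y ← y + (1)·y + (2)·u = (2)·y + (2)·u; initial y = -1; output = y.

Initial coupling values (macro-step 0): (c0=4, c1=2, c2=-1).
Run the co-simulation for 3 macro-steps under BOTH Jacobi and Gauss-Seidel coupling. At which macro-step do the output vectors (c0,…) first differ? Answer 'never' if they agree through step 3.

first divergence at macro-step: 1

[Jacobi] macro 1: S0 reads c2=-1 → after 1×micro: 1; S1 reads c0=4 → after 1×micro: 2; S2 reads c2=-1 → after 1×micro: -4 ⇒ (c0=1, c1=2, c2=-4)
[Jacobi] macro 2: S0 reads c2=-4 → after 1×micro: 1; S1 reads c0=1 → after 1×micro: 0; S2 reads c2=-4 → after 1×micro: -16 ⇒ (c0=1, c1=0, c2=-16)
[Jacobi] macro 3: S0 reads c2=-16 → after 1×micro: 1; S1 reads c0=1 → after 1×micro: 0; S2 reads c2=-16 → after 1×micro: -64 ⇒ (c0=1, c1=0, c2=-64)
[Gauss-Seidel] macro 1: S0 reads c2=-1 → after 1×micro: 1; S1 reads c0=1 → after 1×micro: 0; S2 reads c2=-1 → after 1×micro: -4 ⇒ (c0=1, c1=0, c2=-4)
[Gauss-Seidel] macro 2: S0 reads c2=-4 → after 1×micro: 1; S1 reads c0=1 → after 1×micro: 0; S2 reads c2=-4 → after 1×micro: -16 ⇒ (c0=1, c1=0, c2=-16)
[Gauss-Seidel] macro 3: S0 reads c2=-16 → after 1×micro: 1; S1 reads c0=1 → after 1×micro: 0; S2 reads c2=-16 → after 1×micro: -64 ⇒ (c0=1, c1=0, c2=-64)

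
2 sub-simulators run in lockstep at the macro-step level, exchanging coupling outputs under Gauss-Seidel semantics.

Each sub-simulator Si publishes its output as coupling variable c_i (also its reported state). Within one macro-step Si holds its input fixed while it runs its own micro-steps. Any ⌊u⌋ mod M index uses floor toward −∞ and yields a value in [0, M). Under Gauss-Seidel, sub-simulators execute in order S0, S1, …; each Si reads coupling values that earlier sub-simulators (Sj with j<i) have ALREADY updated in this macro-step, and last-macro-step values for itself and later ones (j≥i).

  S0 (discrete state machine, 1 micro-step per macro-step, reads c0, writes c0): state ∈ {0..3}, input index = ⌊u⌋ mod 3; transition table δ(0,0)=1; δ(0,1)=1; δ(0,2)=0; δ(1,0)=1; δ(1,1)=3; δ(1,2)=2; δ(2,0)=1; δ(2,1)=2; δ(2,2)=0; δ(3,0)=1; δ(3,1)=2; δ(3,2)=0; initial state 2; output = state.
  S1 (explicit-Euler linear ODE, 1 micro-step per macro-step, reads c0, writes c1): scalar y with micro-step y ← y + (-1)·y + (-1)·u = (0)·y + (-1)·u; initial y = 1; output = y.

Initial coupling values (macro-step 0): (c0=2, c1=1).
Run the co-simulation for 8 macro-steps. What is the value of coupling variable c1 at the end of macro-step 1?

c1 at macro-step 1 = 0

macro 1: S0 reads c0=2 → after 1×micro: 0; S1 reads c0=0 → after 1×micro: 0 ⇒ (c0=0, c1=0)
macro 2: S0 reads c0=0 → after 1×micro: 1; S1 reads c0=1 → after 1×micro: -1 ⇒ (c0=1, c1=-1)
macro 3: S0 reads c0=1 → after 1×micro: 3; S1 reads c0=3 → after 1×micro: -3 ⇒ (c0=3, c1=-3)
macro 4: S0 reads c0=3 → after 1×micro: 1; S1 reads c0=1 → after 1×micro: -1 ⇒ (c0=1, c1=-1)
macro 5: S0 reads c0=1 → after 1×micro: 3; S1 reads c0=3 → after 1×micro: -3 ⇒ (c0=3, c1=-3)
macro 6: S0 reads c0=3 → after 1×micro: 1; S1 reads c0=1 → after 1×micro: -1 ⇒ (c0=1, c1=-1)
macro 7: S0 reads c0=1 → after 1×micro: 3; S1 reads c0=3 → after 1×micro: -3 ⇒ (c0=3, c1=-3)
macro 8: S0 reads c0=3 → after 1×micro: 1; S1 reads c0=1 → after 1×micro: -1 ⇒ (c0=1, c1=-1)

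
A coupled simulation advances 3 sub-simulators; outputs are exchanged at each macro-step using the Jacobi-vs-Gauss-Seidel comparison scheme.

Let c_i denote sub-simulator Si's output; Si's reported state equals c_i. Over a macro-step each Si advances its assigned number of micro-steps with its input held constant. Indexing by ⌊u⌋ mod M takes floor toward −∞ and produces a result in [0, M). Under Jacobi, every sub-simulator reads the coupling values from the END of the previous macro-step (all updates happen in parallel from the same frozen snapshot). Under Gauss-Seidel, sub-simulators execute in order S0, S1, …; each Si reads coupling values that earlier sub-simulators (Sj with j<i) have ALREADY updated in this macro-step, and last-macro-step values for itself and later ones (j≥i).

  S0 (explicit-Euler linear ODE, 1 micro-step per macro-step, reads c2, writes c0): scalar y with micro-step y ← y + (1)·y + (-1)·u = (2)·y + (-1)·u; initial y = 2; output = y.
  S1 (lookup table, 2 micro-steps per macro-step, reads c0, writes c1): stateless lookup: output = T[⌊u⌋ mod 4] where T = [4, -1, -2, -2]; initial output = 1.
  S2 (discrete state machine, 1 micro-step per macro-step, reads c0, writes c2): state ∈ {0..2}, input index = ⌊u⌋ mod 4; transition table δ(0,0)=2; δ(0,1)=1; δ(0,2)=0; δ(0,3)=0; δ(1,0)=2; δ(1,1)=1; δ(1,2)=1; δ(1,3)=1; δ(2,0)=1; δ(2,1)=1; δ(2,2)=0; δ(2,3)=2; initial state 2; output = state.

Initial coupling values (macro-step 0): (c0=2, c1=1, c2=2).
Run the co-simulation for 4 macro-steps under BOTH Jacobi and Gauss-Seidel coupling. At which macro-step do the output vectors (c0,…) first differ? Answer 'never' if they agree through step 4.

[Jacobi] macro 1: S0 reads c2=2 → after 1×micro: 2; S1 reads c0=2 → after 2×micro: -2; S2 reads c0=2 → after 1×micro: 0 ⇒ (c0=2, c1=-2, c2=0)
[Jacobi] macro 2: S0 reads c2=0 → after 1×micro: 4; S1 reads c0=2 → after 2×micro: -2; S2 reads c0=2 → after 1×micro: 0 ⇒ (c0=4, c1=-2, c2=0)
[Jacobi] macro 3: S0 reads c2=0 → after 1×micro: 8; S1 reads c0=4 → after 2×micro: 4; S2 reads c0=4 → after 1×micro: 2 ⇒ (c0=8, c1=4, c2=2)
[Jacobi] macro 4: S0 reads c2=2 → after 1×micro: 14; S1 reads c0=8 → after 2×micro: 4; S2 reads c0=8 → after 1×micro: 1 ⇒ (c0=14, c1=4, c2=1)
[Gauss-Seidel] macro 1: S0 reads c2=2 → after 1×micro: 2; S1 reads c0=2 → after 2×micro: -2; S2 reads c0=2 → after 1×micro: 0 ⇒ (c0=2, c1=-2, c2=0)
[Gauss-Seidel] macro 2: S0 reads c2=0 → after 1×micro: 4; S1 reads c0=4 → after 2×micro: 4; S2 reads c0=4 → after 1×micro: 2 ⇒ (c0=4, c1=4, c2=2)
[Gauss-Seidel] macro 3: S0 reads c2=2 → after 1×micro: 6; S1 reads c0=6 → after 2×micro: -2; S2 reads c0=6 → after 1×micro: 0 ⇒ (c0=6, c1=-2, c2=0)
[Gauss-Seidel] macro 4: S0 reads c2=0 → after 1×micro: 12; S1 reads c0=12 → after 2×micro: 4; S2 reads c0=12 → after 1×micro: 2 ⇒ (c0=12, c1=4, c2=2)

first divergence at macro-step: 2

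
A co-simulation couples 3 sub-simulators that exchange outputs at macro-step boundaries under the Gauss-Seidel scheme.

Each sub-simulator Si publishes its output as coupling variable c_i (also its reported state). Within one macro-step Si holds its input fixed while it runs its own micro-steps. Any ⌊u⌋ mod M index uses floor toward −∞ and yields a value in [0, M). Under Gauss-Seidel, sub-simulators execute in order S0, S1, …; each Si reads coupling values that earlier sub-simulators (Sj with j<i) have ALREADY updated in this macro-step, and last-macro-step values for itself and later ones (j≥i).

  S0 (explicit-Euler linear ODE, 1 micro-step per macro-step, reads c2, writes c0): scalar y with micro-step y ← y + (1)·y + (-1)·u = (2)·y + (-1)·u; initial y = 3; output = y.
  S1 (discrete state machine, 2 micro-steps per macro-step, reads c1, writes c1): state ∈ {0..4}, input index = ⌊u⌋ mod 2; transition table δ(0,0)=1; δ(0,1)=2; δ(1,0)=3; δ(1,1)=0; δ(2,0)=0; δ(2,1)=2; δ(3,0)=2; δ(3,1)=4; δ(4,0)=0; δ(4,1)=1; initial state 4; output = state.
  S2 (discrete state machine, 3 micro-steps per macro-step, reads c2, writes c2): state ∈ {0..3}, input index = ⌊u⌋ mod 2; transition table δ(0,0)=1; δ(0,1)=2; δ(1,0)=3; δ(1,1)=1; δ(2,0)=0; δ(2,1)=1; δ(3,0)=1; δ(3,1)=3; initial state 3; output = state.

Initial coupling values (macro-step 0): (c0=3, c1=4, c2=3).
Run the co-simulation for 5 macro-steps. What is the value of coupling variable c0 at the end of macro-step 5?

macro 1: S0 reads c2=3 → after 1×micro: 3; S1 reads c1=4 → after 2×micro: 1; S2 reads c2=3 → after 3×micro: 3 ⇒ (c0=3, c1=1, c2=3)
macro 2: S0 reads c2=3 → after 1×micro: 3; S1 reads c1=1 → after 2×micro: 2; S2 reads c2=3 → after 3×micro: 3 ⇒ (c0=3, c1=2, c2=3)
macro 3: S0 reads c2=3 → after 1×micro: 3; S1 reads c1=2 → after 2×micro: 1; S2 reads c2=3 → after 3×micro: 3 ⇒ (c0=3, c1=1, c2=3)
macro 4: S0 reads c2=3 → after 1×micro: 3; S1 reads c1=1 → after 2×micro: 2; S2 reads c2=3 → after 3×micro: 3 ⇒ (c0=3, c1=2, c2=3)
macro 5: S0 reads c2=3 → after 1×micro: 3; S1 reads c1=2 → after 2×micro: 1; S2 reads c2=3 → after 3×micro: 3 ⇒ (c0=3, c1=1, c2=3)

c0 at macro-step 5 = 3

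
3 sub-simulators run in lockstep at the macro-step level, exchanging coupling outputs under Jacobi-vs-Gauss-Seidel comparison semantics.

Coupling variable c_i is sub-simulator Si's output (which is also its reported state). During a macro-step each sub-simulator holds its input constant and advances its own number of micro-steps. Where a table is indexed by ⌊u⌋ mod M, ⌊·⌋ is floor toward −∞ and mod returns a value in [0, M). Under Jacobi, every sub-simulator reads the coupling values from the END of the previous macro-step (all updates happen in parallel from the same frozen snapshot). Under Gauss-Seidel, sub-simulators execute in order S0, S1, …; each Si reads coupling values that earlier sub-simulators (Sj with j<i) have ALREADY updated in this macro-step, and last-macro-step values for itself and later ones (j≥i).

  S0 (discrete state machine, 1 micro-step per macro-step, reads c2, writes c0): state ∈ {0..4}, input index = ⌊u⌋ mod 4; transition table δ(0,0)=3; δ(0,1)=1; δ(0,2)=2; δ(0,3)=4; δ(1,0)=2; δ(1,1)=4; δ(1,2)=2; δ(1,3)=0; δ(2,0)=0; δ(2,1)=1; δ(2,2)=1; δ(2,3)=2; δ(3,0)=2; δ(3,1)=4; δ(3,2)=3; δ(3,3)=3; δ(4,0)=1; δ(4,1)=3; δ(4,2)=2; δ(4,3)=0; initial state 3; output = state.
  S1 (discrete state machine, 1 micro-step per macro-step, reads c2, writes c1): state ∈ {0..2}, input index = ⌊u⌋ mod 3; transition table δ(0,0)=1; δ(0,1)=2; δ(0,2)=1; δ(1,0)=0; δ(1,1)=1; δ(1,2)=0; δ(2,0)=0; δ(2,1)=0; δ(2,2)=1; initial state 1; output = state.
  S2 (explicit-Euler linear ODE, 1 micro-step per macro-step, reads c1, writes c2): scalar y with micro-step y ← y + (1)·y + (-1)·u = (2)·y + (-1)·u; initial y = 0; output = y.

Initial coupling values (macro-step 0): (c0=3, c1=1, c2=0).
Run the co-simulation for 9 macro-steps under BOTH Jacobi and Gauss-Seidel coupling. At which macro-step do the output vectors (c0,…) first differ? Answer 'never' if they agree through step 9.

[Jacobi] macro 1: S0 reads c2=0 → after 1×micro: 2; S1 reads c2=0 → after 1×micro: 0; S2 reads c1=1 → after 1×micro: -1 ⇒ (c0=2, c1=0, c2=-1)
[Jacobi] macro 2: S0 reads c2=-1 → after 1×micro: 2; S1 reads c2=-1 → after 1×micro: 1; S2 reads c1=0 → after 1×micro: -2 ⇒ (c0=2, c1=1, c2=-2)
[Jacobi] macro 3: S0 reads c2=-2 → after 1×micro: 1; S1 reads c2=-2 → after 1×micro: 1; S2 reads c1=1 → after 1×micro: -5 ⇒ (c0=1, c1=1, c2=-5)
[Jacobi] macro 4: S0 reads c2=-5 → after 1×micro: 0; S1 reads c2=-5 → after 1×micro: 1; S2 reads c1=1 → after 1×micro: -11 ⇒ (c0=0, c1=1, c2=-11)
[Jacobi] macro 5: S0 reads c2=-11 → after 1×micro: 1; S1 reads c2=-11 → after 1×micro: 1; S2 reads c1=1 → after 1×micro: -23 ⇒ (c0=1, c1=1, c2=-23)
[Jacobi] macro 6: S0 reads c2=-23 → after 1×micro: 4; S1 reads c2=-23 → after 1×micro: 1; S2 reads c1=1 → after 1×micro: -47 ⇒ (c0=4, c1=1, c2=-47)
[Jacobi] macro 7: S0 reads c2=-47 → after 1×micro: 3; S1 reads c2=-47 → after 1×micro: 1; S2 reads c1=1 → after 1×micro: -95 ⇒ (c0=3, c1=1, c2=-95)
[Jacobi] macro 8: S0 reads c2=-95 → after 1×micro: 4; S1 reads c2=-95 → after 1×micro: 1; S2 reads c1=1 → after 1×micro: -191 ⇒ (c0=4, c1=1, c2=-191)
[Jacobi] macro 9: S0 reads c2=-191 → after 1×micro: 3; S1 reads c2=-191 → after 1×micro: 1; S2 reads c1=1 → after 1×micro: -383 ⇒ (c0=3, c1=1, c2=-383)
[Gauss-Seidel] macro 1: S0 reads c2=0 → after 1×micro: 2; S1 reads c2=0 → after 1×micro: 0; S2 reads c1=0 → after 1×micro: 0 ⇒ (c0=2, c1=0, c2=0)
[Gauss-Seidel] macro 2: S0 reads c2=0 → after 1×micro: 0; S1 reads c2=0 → after 1×micro: 1; S2 reads c1=1 → after 1×micro: -1 ⇒ (c0=0, c1=1, c2=-1)
[Gauss-Seidel] macro 3: S0 reads c2=-1 → after 1×micro: 4; S1 reads c2=-1 → after 1×micro: 0; S2 reads c1=0 → after 1×micro: -2 ⇒ (c0=4, c1=0, c2=-2)
[Gauss-Seidel] macro 4: S0 reads c2=-2 → after 1×micro: 2; S1 reads c2=-2 → after 1×micro: 2; S2 reads c1=2 → after 1×micro: -6 ⇒ (c0=2, c1=2, c2=-6)
[Gauss-Seidel] macro 5: S0 reads c2=-6 → after 1×micro: 1; S1 reads c2=-6 → after 1×micro: 0; S2 reads c1=0 → after 1×micro: -12 ⇒ (c0=1, c1=0, c2=-12)
[Gauss-Seidel] macro 6: S0 reads c2=-12 → after 1×micro: 2; S1 reads c2=-12 → after 1×micro: 1; S2 reads c1=1 → after 1×micro: -25 ⇒ (c0=2, c1=1, c2=-25)
[Gauss-Seidel] macro 7: S0 reads c2=-25 → after 1×micro: 2; S1 reads c2=-25 → after 1×micro: 0; S2 reads c1=0 → after 1×micro: -50 ⇒ (c0=2, c1=0, c2=-50)
[Gauss-Seidel] macro 8: S0 reads c2=-50 → after 1×micro: 1; S1 reads c2=-50 → after 1×micro: 2; S2 reads c1=2 → after 1×micro: -102 ⇒ (c0=1, c1=2, c2=-102)
[Gauss-Seidel] macro 9: S0 reads c2=-102 → after 1×micro: 2; S1 reads c2=-102 → after 1×micro: 0; S2 reads c1=0 → after 1×micro: -204 ⇒ (c0=2, c1=0, c2=-204)

first divergence at macro-step: 1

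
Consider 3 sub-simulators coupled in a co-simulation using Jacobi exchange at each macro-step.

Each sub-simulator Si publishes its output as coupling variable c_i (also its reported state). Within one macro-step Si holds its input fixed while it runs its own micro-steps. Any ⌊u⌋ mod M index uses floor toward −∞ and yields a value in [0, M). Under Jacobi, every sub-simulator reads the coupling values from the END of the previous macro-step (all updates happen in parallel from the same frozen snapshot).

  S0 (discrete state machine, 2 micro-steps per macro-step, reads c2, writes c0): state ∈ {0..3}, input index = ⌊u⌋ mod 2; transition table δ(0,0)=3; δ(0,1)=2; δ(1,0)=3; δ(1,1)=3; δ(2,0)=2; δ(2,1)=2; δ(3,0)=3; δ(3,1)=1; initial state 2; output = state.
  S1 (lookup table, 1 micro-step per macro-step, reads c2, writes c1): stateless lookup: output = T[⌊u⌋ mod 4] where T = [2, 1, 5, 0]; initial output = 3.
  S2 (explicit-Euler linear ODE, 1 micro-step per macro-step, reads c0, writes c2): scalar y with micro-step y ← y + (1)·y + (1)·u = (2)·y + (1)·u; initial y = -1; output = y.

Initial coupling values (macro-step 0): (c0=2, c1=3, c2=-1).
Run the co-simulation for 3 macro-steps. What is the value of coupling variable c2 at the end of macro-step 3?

macro 1: S0 reads c2=-1 → after 2×micro: 2; S1 reads c2=-1 → after 1×micro: 0; S2 reads c0=2 → after 1×micro: 0 ⇒ (c0=2, c1=0, c2=0)
macro 2: S0 reads c2=0 → after 2×micro: 2; S1 reads c2=0 → after 1×micro: 2; S2 reads c0=2 → after 1×micro: 2 ⇒ (c0=2, c1=2, c2=2)
macro 3: S0 reads c2=2 → after 2×micro: 2; S1 reads c2=2 → after 1×micro: 5; S2 reads c0=2 → after 1×micro: 6 ⇒ (c0=2, c1=5, c2=6)

c2 at macro-step 3 = 6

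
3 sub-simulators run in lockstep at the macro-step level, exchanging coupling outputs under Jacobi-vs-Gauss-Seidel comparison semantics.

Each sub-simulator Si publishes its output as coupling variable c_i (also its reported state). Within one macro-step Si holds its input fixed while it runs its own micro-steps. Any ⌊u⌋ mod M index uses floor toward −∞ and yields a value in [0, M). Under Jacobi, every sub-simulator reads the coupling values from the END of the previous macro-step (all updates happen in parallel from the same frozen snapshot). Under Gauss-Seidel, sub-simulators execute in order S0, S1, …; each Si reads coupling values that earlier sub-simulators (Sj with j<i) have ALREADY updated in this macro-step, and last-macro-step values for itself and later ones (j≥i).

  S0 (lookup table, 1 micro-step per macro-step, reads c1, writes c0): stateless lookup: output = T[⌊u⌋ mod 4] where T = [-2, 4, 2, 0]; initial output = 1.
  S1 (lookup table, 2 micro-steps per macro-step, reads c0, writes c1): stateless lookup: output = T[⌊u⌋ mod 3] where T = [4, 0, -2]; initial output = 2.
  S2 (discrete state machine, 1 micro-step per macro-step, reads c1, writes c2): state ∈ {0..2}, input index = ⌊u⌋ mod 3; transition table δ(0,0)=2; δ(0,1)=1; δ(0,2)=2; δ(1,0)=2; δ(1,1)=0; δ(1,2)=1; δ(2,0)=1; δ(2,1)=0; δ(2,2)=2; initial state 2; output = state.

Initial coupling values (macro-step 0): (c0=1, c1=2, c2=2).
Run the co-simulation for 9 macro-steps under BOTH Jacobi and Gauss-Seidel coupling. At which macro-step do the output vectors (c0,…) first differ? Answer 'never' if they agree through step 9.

first divergence at macro-step: 1

[Jacobi] macro 1: S0 reads c1=2 → after 1×micro: 2; S1 reads c0=1 → after 2×micro: 0; S2 reads c1=2 → after 1×micro: 2 ⇒ (c0=2, c1=0, c2=2)
[Jacobi] macro 2: S0 reads c1=0 → after 1×micro: -2; S1 reads c0=2 → after 2×micro: -2; S2 reads c1=0 → after 1×micro: 1 ⇒ (c0=-2, c1=-2, c2=1)
[Jacobi] macro 3: S0 reads c1=-2 → after 1×micro: 2; S1 reads c0=-2 → after 2×micro: 0; S2 reads c1=-2 → after 1×micro: 0 ⇒ (c0=2, c1=0, c2=0)
[Jacobi] macro 4: S0 reads c1=0 → after 1×micro: -2; S1 reads c0=2 → after 2×micro: -2; S2 reads c1=0 → after 1×micro: 2 ⇒ (c0=-2, c1=-2, c2=2)
[Jacobi] macro 5: S0 reads c1=-2 → after 1×micro: 2; S1 reads c0=-2 → after 2×micro: 0; S2 reads c1=-2 → after 1×micro: 0 ⇒ (c0=2, c1=0, c2=0)
[Jacobi] macro 6: S0 reads c1=0 → after 1×micro: -2; S1 reads c0=2 → after 2×micro: -2; S2 reads c1=0 → after 1×micro: 2 ⇒ (c0=-2, c1=-2, c2=2)
[Jacobi] macro 7: S0 reads c1=-2 → after 1×micro: 2; S1 reads c0=-2 → after 2×micro: 0; S2 reads c1=-2 → after 1×micro: 0 ⇒ (c0=2, c1=0, c2=0)
[Jacobi] macro 8: S0 reads c1=0 → after 1×micro: -2; S1 reads c0=2 → after 2×micro: -2; S2 reads c1=0 → after 1×micro: 2 ⇒ (c0=-2, c1=-2, c2=2)
[Jacobi] macro 9: S0 reads c1=-2 → after 1×micro: 2; S1 reads c0=-2 → after 2×micro: 0; S2 reads c1=-2 → after 1×micro: 0 ⇒ (c0=2, c1=0, c2=0)
[Gauss-Seidel] macro 1: S0 reads c1=2 → after 1×micro: 2; S1 reads c0=2 → after 2×micro: -2; S2 reads c1=-2 → after 1×micro: 0 ⇒ (c0=2, c1=-2, c2=0)
[Gauss-Seidel] macro 2: S0 reads c1=-2 → after 1×micro: 2; S1 reads c0=2 → after 2×micro: -2; S2 reads c1=-2 → after 1×micro: 1 ⇒ (c0=2, c1=-2, c2=1)
[Gauss-Seidel] macro 3: S0 reads c1=-2 → after 1×micro: 2; S1 reads c0=2 → after 2×micro: -2; S2 reads c1=-2 → after 1×micro: 0 ⇒ (c0=2, c1=-2, c2=0)
[Gauss-Seidel] macro 4: S0 reads c1=-2 → after 1×micro: 2; S1 reads c0=2 → after 2×micro: -2; S2 reads c1=-2 → after 1×micro: 1 ⇒ (c0=2, c1=-2, c2=1)
[Gauss-Seidel] macro 5: S0 reads c1=-2 → after 1×micro: 2; S1 reads c0=2 → after 2×micro: -2; S2 reads c1=-2 → after 1×micro: 0 ⇒ (c0=2, c1=-2, c2=0)
[Gauss-Seidel] macro 6: S0 reads c1=-2 → after 1×micro: 2; S1 reads c0=2 → after 2×micro: -2; S2 reads c1=-2 → after 1×micro: 1 ⇒ (c0=2, c1=-2, c2=1)
[Gauss-Seidel] macro 7: S0 reads c1=-2 → after 1×micro: 2; S1 reads c0=2 → after 2×micro: -2; S2 reads c1=-2 → after 1×micro: 0 ⇒ (c0=2, c1=-2, c2=0)
[Gauss-Seidel] macro 8: S0 reads c1=-2 → after 1×micro: 2; S1 reads c0=2 → after 2×micro: -2; S2 reads c1=-2 → after 1×micro: 1 ⇒ (c0=2, c1=-2, c2=1)
[Gauss-Seidel] macro 9: S0 reads c1=-2 → after 1×micro: 2; S1 reads c0=2 → after 2×micro: -2; S2 reads c1=-2 → after 1×micro: 0 ⇒ (c0=2, c1=-2, c2=0)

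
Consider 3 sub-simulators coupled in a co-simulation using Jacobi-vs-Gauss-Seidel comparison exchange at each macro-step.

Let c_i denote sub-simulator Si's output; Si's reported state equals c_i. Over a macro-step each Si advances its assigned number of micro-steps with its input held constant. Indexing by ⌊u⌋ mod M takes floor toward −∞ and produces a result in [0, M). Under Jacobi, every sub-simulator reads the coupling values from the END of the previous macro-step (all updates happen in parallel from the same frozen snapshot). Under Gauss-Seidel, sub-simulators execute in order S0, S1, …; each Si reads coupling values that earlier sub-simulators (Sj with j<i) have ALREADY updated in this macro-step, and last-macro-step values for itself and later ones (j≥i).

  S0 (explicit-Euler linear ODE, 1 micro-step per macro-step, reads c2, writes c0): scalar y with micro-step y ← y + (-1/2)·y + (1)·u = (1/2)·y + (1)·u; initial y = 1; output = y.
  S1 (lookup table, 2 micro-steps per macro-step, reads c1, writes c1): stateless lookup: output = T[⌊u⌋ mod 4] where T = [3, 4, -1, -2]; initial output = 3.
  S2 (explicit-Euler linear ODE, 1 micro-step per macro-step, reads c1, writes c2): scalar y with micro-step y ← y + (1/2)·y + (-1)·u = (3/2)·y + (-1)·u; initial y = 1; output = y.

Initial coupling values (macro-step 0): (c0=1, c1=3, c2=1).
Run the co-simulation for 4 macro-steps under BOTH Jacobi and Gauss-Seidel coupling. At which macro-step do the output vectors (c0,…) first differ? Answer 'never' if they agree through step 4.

[Jacobi] macro 1: S0 reads c2=1 → after 1×micro: 3/2; S1 reads c1=3 → after 2×micro: -2; S2 reads c1=3 → after 1×micro: -3/2 ⇒ (c0=3/2, c1=-2, c2=-3/2)
[Jacobi] macro 2: S0 reads c2=-3/2 → after 1×micro: -3/4; S1 reads c1=-2 → after 2×micro: -1; S2 reads c1=-2 → after 1×micro: -1/4 ⇒ (c0=-3/4, c1=-1, c2=-1/4)
[Jacobi] macro 3: S0 reads c2=-1/4 → after 1×micro: -5/8; S1 reads c1=-1 → after 2×micro: -2; S2 reads c1=-1 → after 1×micro: 5/8 ⇒ (c0=-5/8, c1=-2, c2=5/8)
[Jacobi] macro 4: S0 reads c2=5/8 → after 1×micro: 5/16; S1 reads c1=-2 → after 2×micro: -1; S2 reads c1=-2 → after 1×micro: 47/16 ⇒ (c0=5/16, c1=-1, c2=47/16)
[Gauss-Seidel] macro 1: S0 reads c2=1 → after 1×micro: 3/2; S1 reads c1=3 → after 2×micro: -2; S2 reads c1=-2 → after 1×micro: 7/2 ⇒ (c0=3/2, c1=-2, c2=7/2)
[Gauss-Seidel] macro 2: S0 reads c2=7/2 → after 1×micro: 17/4; S1 reads c1=-2 → after 2×micro: -1; S2 reads c1=-1 → after 1×micro: 25/4 ⇒ (c0=17/4, c1=-1, c2=25/4)
[Gauss-Seidel] macro 3: S0 reads c2=25/4 → after 1×micro: 67/8; S1 reads c1=-1 → after 2×micro: -2; S2 reads c1=-2 → after 1×micro: 91/8 ⇒ (c0=67/8, c1=-2, c2=91/8)
[Gauss-Seidel] macro 4: S0 reads c2=91/8 → after 1×micro: 249/16; S1 reads c1=-2 → after 2×micro: -1; S2 reads c1=-1 → after 1×micro: 289/16 ⇒ (c0=249/16, c1=-1, c2=289/16)

first divergence at macro-step: 1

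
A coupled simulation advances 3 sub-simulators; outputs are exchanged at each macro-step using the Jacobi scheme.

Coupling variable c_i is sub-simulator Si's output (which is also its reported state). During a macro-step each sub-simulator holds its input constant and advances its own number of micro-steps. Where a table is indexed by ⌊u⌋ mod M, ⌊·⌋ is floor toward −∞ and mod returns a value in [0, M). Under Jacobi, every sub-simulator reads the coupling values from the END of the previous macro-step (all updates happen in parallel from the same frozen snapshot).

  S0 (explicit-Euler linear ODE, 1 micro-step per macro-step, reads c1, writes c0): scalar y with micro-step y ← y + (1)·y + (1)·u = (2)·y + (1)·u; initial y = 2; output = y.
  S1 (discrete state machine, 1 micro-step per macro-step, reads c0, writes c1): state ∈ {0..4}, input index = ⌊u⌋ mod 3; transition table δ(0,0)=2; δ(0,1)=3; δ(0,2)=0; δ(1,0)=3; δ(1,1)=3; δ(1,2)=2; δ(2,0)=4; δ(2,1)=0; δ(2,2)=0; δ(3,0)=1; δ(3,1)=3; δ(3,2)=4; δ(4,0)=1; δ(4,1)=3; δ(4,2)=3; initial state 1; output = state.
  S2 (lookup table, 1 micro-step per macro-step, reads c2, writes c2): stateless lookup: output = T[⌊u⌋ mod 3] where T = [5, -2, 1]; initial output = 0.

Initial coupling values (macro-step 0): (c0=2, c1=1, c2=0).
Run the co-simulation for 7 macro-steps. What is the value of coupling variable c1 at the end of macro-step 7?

c1 at macro-step 7 = 3

macro 1: S0 reads c1=1 → after 1×micro: 5; S1 reads c0=2 → after 1×micro: 2; S2 reads c2=0 → after 1×micro: 5 ⇒ (c0=5, c1=2, c2=5)
macro 2: S0 reads c1=2 → after 1×micro: 12; S1 reads c0=5 → after 1×micro: 0; S2 reads c2=5 → after 1×micro: 1 ⇒ (c0=12, c1=0, c2=1)
macro 3: S0 reads c1=0 → after 1×micro: 24; S1 reads c0=12 → after 1×micro: 2; S2 reads c2=1 → after 1×micro: -2 ⇒ (c0=24, c1=2, c2=-2)
macro 4: S0 reads c1=2 → after 1×micro: 50; S1 reads c0=24 → after 1×micro: 4; S2 reads c2=-2 → after 1×micro: -2 ⇒ (c0=50, c1=4, c2=-2)
macro 5: S0 reads c1=4 → after 1×micro: 104; S1 reads c0=50 → after 1×micro: 3; S2 reads c2=-2 → after 1×micro: -2 ⇒ (c0=104, c1=3, c2=-2)
macro 6: S0 reads c1=3 → after 1×micro: 211; S1 reads c0=104 → after 1×micro: 4; S2 reads c2=-2 → after 1×micro: -2 ⇒ (c0=211, c1=4, c2=-2)
macro 7: S0 reads c1=4 → after 1×micro: 426; S1 reads c0=211 → after 1×micro: 3; S2 reads c2=-2 → after 1×micro: -2 ⇒ (c0=426, c1=3, c2=-2)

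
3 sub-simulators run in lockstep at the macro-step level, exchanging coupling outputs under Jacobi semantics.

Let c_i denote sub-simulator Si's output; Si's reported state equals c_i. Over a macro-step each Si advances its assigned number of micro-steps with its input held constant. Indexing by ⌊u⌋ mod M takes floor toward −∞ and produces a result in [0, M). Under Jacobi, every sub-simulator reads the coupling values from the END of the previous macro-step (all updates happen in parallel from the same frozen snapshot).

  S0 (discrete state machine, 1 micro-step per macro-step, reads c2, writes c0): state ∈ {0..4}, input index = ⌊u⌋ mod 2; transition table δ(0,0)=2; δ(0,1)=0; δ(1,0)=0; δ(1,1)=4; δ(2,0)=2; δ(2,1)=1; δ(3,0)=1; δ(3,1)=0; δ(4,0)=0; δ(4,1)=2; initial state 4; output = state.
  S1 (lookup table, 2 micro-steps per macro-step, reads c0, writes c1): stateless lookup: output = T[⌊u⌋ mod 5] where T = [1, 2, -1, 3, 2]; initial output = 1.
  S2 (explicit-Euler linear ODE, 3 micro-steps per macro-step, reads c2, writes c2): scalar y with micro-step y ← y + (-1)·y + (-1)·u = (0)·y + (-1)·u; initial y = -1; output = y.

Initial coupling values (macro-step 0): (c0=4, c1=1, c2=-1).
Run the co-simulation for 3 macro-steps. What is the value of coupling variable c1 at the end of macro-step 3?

macro 1: S0 reads c2=-1 → after 1×micro: 2; S1 reads c0=4 → after 2×micro: 2; S2 reads c2=-1 → after 3×micro: 1 ⇒ (c0=2, c1=2, c2=1)
macro 2: S0 reads c2=1 → after 1×micro: 1; S1 reads c0=2 → after 2×micro: -1; S2 reads c2=1 → after 3×micro: -1 ⇒ (c0=1, c1=-1, c2=-1)
macro 3: S0 reads c2=-1 → after 1×micro: 4; S1 reads c0=1 → after 2×micro: 2; S2 reads c2=-1 → after 3×micro: 1 ⇒ (c0=4, c1=2, c2=1)

c1 at macro-step 3 = 2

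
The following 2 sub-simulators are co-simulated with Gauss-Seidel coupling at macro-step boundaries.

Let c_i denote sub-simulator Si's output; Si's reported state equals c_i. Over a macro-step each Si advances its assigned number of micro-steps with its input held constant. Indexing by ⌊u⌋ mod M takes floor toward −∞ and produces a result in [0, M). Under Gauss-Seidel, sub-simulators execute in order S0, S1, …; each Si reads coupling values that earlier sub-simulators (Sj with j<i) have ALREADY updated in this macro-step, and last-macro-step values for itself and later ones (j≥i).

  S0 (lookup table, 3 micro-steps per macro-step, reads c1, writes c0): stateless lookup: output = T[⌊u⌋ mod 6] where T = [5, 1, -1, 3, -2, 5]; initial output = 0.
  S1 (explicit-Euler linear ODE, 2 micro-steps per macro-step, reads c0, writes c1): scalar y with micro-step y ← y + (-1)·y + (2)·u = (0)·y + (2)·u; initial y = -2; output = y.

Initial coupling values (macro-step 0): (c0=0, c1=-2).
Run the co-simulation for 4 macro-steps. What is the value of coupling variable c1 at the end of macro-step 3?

macro 1: S0 reads c1=-2 → after 3×micro: -2; S1 reads c0=-2 → after 2×micro: -4 ⇒ (c0=-2, c1=-4)
macro 2: S0 reads c1=-4 → after 3×micro: -1; S1 reads c0=-1 → after 2×micro: -2 ⇒ (c0=-1, c1=-2)
macro 3: S0 reads c1=-2 → after 3×micro: -2; S1 reads c0=-2 → after 2×micro: -4 ⇒ (c0=-2, c1=-4)
macro 4: S0 reads c1=-4 → after 3×micro: -1; S1 reads c0=-1 → after 2×micro: -2 ⇒ (c0=-1, c1=-2)

c1 at macro-step 3 = -4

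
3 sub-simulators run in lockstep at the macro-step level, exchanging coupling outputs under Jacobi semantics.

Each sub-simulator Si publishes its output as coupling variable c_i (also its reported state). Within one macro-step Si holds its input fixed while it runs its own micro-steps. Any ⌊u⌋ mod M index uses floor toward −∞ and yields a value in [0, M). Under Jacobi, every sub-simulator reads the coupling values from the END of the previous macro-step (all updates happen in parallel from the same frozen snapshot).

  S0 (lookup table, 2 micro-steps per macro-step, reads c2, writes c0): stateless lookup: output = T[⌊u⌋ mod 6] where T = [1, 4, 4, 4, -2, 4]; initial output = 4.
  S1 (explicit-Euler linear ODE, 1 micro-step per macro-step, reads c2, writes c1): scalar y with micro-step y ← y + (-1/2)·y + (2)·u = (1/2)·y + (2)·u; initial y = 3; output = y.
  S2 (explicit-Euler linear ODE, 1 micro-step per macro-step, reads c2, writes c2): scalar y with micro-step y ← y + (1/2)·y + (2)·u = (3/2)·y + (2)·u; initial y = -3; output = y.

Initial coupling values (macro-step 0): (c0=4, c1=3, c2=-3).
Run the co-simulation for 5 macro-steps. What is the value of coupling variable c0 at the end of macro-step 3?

c0 at macro-step 3 = 4

macro 1: S0 reads c2=-3 → after 2×micro: 4; S1 reads c2=-3 → after 1×micro: -9/2; S2 reads c2=-3 → after 1×micro: -21/2 ⇒ (c0=4, c1=-9/2, c2=-21/2)
macro 2: S0 reads c2=-21/2 → after 2×micro: 4; S1 reads c2=-21/2 → after 1×micro: -93/4; S2 reads c2=-21/2 → after 1×micro: -147/4 ⇒ (c0=4, c1=-93/4, c2=-147/4)
macro 3: S0 reads c2=-147/4 → after 2×micro: 4; S1 reads c2=-147/4 → after 1×micro: -681/8; S2 reads c2=-147/4 → after 1×micro: -1029/8 ⇒ (c0=4, c1=-681/8, c2=-1029/8)
macro 4: S0 reads c2=-1029/8 → after 2×micro: 4; S1 reads c2=-1029/8 → after 1×micro: -4797/16; S2 reads c2=-1029/8 → after 1×micro: -7203/16 ⇒ (c0=4, c1=-4797/16, c2=-7203/16)
macro 5: S0 reads c2=-7203/16 → after 2×micro: 4; S1 reads c2=-7203/16 → after 1×micro: -33609/32; S2 reads c2=-7203/16 → after 1×micro: -50421/32 ⇒ (c0=4, c1=-33609/32, c2=-50421/32)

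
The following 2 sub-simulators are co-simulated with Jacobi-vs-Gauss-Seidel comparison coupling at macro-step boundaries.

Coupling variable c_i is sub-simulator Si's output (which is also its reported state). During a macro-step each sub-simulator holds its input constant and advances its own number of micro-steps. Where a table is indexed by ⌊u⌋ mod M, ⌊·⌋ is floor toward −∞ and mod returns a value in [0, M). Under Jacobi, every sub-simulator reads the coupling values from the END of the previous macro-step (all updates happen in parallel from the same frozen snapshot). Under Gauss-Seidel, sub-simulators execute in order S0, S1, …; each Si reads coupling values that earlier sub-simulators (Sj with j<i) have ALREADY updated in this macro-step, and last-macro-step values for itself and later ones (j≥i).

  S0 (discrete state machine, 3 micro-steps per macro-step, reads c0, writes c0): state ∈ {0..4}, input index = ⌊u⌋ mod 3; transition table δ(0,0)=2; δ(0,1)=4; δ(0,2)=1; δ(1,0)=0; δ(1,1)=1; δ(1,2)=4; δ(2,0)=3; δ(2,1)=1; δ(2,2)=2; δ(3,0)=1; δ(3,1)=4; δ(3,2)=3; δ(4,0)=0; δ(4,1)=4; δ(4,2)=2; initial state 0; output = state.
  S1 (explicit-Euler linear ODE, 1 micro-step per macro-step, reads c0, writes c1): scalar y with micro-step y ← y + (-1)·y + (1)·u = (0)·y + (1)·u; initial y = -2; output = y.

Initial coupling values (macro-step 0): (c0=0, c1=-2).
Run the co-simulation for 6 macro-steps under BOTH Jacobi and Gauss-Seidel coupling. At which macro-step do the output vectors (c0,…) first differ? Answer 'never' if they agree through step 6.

[Jacobi] macro 1: S0 reads c0=0 → after 3×micro: 1; S1 reads c0=0 → after 1×micro: 0 ⇒ (c0=1, c1=0)
[Jacobi] macro 2: S0 reads c0=1 → after 3×micro: 1; S1 reads c0=1 → after 1×micro: 1 ⇒ (c0=1, c1=1)
[Jacobi] macro 3: S0 reads c0=1 → after 3×micro: 1; S1 reads c0=1 → after 1×micro: 1 ⇒ (c0=1, c1=1)
[Jacobi] macro 4: S0 reads c0=1 → after 3×micro: 1; S1 reads c0=1 → after 1×micro: 1 ⇒ (c0=1, c1=1)
[Jacobi] macro 5: S0 reads c0=1 → after 3×micro: 1; S1 reads c0=1 → after 1×micro: 1 ⇒ (c0=1, c1=1)
[Jacobi] macro 6: S0 reads c0=1 → after 3×micro: 1; S1 reads c0=1 → after 1×micro: 1 ⇒ (c0=1, c1=1)
[Gauss-Seidel] macro 1: S0 reads c0=0 → after 3×micro: 1; S1 reads c0=1 → after 1×micro: 1 ⇒ (c0=1, c1=1)
[Gauss-Seidel] macro 2: S0 reads c0=1 → after 3×micro: 1; S1 reads c0=1 → after 1×micro: 1 ⇒ (c0=1, c1=1)
[Gauss-Seidel] macro 3: S0 reads c0=1 → after 3×micro: 1; S1 reads c0=1 → after 1×micro: 1 ⇒ (c0=1, c1=1)
[Gauss-Seidel] macro 4: S0 reads c0=1 → after 3×micro: 1; S1 reads c0=1 → after 1×micro: 1 ⇒ (c0=1, c1=1)
[Gauss-Seidel] macro 5: S0 reads c0=1 → after 3×micro: 1; S1 reads c0=1 → after 1×micro: 1 ⇒ (c0=1, c1=1)
[Gauss-Seidel] macro 6: S0 reads c0=1 → after 3×micro: 1; S1 reads c0=1 → after 1×micro: 1 ⇒ (c0=1, c1=1)

first divergence at macro-step: 1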